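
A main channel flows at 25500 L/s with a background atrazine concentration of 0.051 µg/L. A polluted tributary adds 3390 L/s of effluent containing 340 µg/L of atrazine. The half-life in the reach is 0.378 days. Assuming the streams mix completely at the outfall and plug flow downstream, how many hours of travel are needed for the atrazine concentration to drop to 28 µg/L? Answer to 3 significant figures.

4.65 h

Flow-weighted average: C = (25500·0.05100 + 3390·340.0) / 28890 = 1154000/28890 = 39.94 µg/L.
Half-life 0.378 d → k = ln 2 / 0.378 = 1.834 d⁻¹.
39.94·exp(−k·t) = 28 → t = ln(39.94/28)/k = 16740 s = 4.649 h.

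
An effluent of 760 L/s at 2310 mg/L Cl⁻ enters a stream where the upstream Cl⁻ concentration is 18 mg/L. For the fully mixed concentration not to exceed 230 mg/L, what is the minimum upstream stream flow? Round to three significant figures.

7460 L/s

Set C_mix = 230: (Q·18.00 + 760.0·2310) / (Q + 760.0) = 230
→ Q = 760.0·(2310 − 230)/(230 − 18.00) = 7457 L/s.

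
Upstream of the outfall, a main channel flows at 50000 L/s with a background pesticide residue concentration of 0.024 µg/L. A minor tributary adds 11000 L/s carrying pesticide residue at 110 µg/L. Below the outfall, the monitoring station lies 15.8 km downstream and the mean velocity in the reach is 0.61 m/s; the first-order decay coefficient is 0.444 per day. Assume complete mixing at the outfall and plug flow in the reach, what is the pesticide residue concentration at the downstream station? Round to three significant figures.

Flow-weighted average: C = (50000·0.02400 + 11000·110.0) / 61000 = 1211000/61000 = 19.86 µg/L.
Travel time t = 15.8·1000 / 0.61 = 25900 s = 7.195 h.
First-order decay: C = 19.86·exp(−k·t) = 19.86·0.8754 = 17.38 µg/L.

17.4 µg/L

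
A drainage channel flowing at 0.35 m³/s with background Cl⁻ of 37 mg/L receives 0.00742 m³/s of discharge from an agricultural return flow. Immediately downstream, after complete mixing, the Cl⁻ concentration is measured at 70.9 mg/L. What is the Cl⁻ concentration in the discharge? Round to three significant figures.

Mass balance: 0.3500·37.00 + 0.007420·Cₑ = 0.3574·70.90
→ Cₑ = (0.3574·70.90 − 0.3500·37.00) / 0.007420 = 1670 mg/L.

1670 mg/L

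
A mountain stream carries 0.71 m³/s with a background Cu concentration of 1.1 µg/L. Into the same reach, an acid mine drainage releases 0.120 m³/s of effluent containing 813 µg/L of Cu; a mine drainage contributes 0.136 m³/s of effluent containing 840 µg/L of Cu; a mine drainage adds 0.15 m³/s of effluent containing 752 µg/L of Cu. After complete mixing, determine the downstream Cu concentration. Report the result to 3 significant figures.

292 µg/L

Conservation of mass: C = (0.7100·1.100 + 0.1200·813.0 + 0.1360·840.0 + 0.1500·752.0) / 1.116 = 325.4/1.116 = 291.6 µg/L.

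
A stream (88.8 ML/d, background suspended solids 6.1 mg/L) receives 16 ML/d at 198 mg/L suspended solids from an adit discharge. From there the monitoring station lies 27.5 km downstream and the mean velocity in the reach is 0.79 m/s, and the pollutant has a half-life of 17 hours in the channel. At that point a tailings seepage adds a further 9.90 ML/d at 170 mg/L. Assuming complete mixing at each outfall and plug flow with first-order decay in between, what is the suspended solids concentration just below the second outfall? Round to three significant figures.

36.5 mg/L

Flow-weighted average: C = (88.80·6.100 + 16.00·198.0) / 104.8 = 3710/104.8 = 35.40 mg/L; combined flow 104.8 ML/d.
Travel time t = 27.5·1000 / 0.79 = 34810 s = 9.669 h.
Half-life 17 h → k = ln 2 / 17 = 0.04077 h⁻¹ = 0.9786 d⁻¹.
Decay over the reach: 35.40·exp(−kt) = 35.40·0.6742 = 23.86 mg/L.
At the second outfall, C = (104.8·23.86 + 9.900·170.0) / (104.8 + 9.900) = 36.48 mg/L.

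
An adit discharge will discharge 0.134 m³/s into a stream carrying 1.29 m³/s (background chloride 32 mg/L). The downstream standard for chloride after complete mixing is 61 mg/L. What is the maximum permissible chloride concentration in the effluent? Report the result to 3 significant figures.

340 mg/L

At the limit, (Qr·Cr + Qe·Cₑ)/(Qr + Qe) = 61:
Cₑ = (1.424·61 − 1.290·32.00) / 0.1340 = 340.2 mg/L.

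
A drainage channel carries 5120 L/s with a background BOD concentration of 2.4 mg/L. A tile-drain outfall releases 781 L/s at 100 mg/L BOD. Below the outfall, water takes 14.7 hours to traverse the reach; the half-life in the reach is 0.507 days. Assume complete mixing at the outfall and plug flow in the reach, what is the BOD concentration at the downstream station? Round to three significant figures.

6.63 mg/L

Mass balance: C = (5120·2.400 + 781.0·100.0) / 5901 = 90390/5901 = 15.32 mg/L.
Half-life 0.507 d → k = ln 2 / 0.507 = 1.367 d⁻¹.
After decay, C = 15.32 × e^(−kt) = 15.32 × 0.4328 = 6.630 mg/L.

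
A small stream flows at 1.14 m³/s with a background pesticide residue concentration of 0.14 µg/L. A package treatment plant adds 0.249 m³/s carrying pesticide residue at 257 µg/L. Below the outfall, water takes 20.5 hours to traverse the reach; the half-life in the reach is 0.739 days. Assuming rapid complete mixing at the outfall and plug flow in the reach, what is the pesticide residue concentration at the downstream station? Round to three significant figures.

Mixed concentration C = ΣQC/ΣQ = (1.140·0.1400 + 0.2490·257.0) / 1.389 = 64.15/1.389 = 46.19 µg/L.
Half-life 0.739 d → k = ln 2 / 0.739 = 0.9380 d⁻¹.
Decay over the reach: 46.19·exp(−kt) = 46.19·0.4488 = 20.73 µg/L.

20.7 µg/L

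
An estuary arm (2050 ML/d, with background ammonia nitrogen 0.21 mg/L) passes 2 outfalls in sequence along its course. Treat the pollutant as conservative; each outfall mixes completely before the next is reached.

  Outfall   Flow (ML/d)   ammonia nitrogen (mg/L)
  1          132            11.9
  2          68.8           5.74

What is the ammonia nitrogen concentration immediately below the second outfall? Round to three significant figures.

1.06 mg/L

Outfall 1: combined Q = 2182 ML/d; C = (2050·0.2100 + 132.0·11.90)/2182 = 0.9172 mg/L.
Outfall 2: combined Q = 2251 ML/d; C = (2182·0.9172 + 68.80·5.740)/2251 = 1.065 mg/L.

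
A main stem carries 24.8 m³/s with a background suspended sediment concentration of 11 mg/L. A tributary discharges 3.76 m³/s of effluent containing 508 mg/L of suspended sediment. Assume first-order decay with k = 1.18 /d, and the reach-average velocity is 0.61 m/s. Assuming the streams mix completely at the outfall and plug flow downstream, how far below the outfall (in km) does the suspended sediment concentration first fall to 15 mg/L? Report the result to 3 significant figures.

Mass balance: C = (24.80·11.00 + 3.760·508.0) / 28.56 = 2183/28.56 = 76.43 mg/L.
Set 76.43·exp(−k·t) = 15 → t = ln(76.43/15)/k = 119200 s = 33.12 h.
Distance = v·t = 0.61·119200 = 72730 m = 72.73 km.

72.7 km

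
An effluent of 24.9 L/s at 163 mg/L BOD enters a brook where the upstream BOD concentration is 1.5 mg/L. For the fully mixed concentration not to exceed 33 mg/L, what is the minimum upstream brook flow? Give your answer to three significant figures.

103 L/s

Set C_mix = 33: (Q·1.500 + 24.90·163.0) / (Q + 24.90) = 33
→ Q = 24.90·(163.0 − 33)/(33 − 1.500) = 102.8 L/s.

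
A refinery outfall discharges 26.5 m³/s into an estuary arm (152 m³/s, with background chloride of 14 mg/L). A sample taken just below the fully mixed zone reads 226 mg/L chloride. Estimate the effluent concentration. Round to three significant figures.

Mass balance: 152.0·14.00 + 26.50·Cₑ = 178.5·226.0
→ Cₑ = (178.5·226.0 − 152.0·14.00) / 26.50 = 1442 mg/L.

1440 mg/L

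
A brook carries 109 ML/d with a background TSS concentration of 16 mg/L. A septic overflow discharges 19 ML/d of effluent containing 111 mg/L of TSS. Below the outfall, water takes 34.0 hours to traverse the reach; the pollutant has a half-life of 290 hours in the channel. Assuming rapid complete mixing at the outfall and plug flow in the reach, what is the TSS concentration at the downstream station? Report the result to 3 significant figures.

Mixed concentration C = ΣQC/ΣQ = (109.0·16.00 + 19.00·111.0) / 128.0 = 3853/128.0 = 30.10 mg/L.
Half-life 290 h → k = ln 2 / 290 = 0.002390 h⁻¹ = 0.05736 d⁻¹.
After decay, C = 30.10 × e^(−kt) = 30.10 × 0.9219 = 27.75 mg/L.

27.8 mg/L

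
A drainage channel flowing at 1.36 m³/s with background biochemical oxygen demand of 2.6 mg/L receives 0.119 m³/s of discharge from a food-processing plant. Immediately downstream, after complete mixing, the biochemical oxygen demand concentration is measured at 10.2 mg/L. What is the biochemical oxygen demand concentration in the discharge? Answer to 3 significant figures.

97.1 mg/L

Mass balance: 1.360·2.600 + 0.1190·Cₑ = 1.479·10.20
→ Cₑ = (1.479·10.20 − 1.360·2.600) / 0.1190 = 97.06 mg/L.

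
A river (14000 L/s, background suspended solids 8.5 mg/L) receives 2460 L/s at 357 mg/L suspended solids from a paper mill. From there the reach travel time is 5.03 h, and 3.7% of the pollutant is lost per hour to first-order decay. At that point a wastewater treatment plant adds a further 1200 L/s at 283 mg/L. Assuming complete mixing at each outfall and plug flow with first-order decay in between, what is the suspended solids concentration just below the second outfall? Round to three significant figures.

Conservation of mass: C = (14000·8.500 + 2460·357.0) / 16460 = 997200/16460 = 60.58 mg/L; combined flow 16460 L/s.
3.7%/h lost → k = −ln(1 − 0.037) = 0.03770 h⁻¹.
After decay, C = 60.58 × e^(−kt) = 60.58 × 0.8273 = 50.12 mg/L.
Second outfall: C = (16460·50.12 + 1200·283.0)/17660 = 65.94 mg/L.

65.9 mg/L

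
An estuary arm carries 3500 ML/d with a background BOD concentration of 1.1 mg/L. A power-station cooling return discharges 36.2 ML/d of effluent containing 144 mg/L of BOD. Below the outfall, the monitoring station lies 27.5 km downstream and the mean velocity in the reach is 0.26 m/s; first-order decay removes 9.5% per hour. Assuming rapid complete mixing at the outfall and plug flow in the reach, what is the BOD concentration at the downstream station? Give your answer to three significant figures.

0.136 mg/L

Mixed concentration C = ΣQC/ΣQ = (3500·1.100 + 36.20·144.0) / 3536 = 9063/3536 = 2.563 mg/L.
Travel time t = 27.5·1000 / 0.26 = 105800 s = 29.38 h.
9.5%/h lost → k = −ln(1 − 0.095) = 0.09982 h⁻¹.
First-order decay: C = 2.563·exp(−k·t) = 2.563·0.05325 = 0.1365 mg/L.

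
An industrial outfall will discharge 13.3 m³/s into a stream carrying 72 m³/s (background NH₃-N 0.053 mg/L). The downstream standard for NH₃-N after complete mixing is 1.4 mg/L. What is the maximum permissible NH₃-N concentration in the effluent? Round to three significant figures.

At the limit, (Qr·Cr + Qe·Cₑ)/(Qr + Qe) = 1.4:
Cₑ = (85.30·1.4 − 72.00·0.05300) / 13.30 = 8.692 mg/L.

8.69 mg/L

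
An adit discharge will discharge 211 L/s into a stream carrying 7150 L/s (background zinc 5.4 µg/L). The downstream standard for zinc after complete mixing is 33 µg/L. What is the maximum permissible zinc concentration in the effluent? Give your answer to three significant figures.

968 µg/L

At the limit, (Qr·Cr + Qe·Cₑ)/(Qr + Qe) = 33:
Cₑ = (7361·33 − 7150·5.400) / 211.0 = 968.3 µg/L.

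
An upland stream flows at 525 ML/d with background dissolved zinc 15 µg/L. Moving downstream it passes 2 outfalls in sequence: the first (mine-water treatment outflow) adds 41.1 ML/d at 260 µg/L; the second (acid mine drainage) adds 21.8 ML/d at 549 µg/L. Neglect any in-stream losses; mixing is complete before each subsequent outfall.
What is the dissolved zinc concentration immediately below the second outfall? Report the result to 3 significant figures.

51.9 µg/L

After outfall 1: Q = 525.0 + 41.10 = 566.1 ML/d; C = (525.0·15.00 + 41.10·260.0)/566.1 = 32.79 µg/L.
After outfall 2: Q = 566.1 + 21.80 = 587.9 ML/d; C = (566.1·32.79 + 21.80·549.0)/587.9 = 51.93 µg/L.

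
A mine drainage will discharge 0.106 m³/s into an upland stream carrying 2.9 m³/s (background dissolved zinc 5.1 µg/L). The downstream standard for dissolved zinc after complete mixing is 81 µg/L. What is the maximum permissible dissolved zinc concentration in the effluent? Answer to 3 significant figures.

2160 µg/L

At the limit, (Qr·Cr + Qe·Cₑ)/(Qr + Qe) = 81:
Cₑ = (3.006·81 − 2.900·5.100) / 0.1060 = 2158 µg/L.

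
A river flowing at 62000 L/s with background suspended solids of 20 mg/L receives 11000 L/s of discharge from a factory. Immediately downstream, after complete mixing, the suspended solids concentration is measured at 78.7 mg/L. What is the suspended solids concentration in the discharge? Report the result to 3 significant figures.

410 mg/L

Mass balance: 62000·20.00 + 11000·Cₑ = 73000·78.70
→ Cₑ = (73000·78.70 − 62000·20.00) / 11000 = 409.6 mg/L.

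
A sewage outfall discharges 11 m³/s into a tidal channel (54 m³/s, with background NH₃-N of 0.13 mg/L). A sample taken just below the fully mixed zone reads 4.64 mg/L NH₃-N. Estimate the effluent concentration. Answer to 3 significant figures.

26.8 mg/L

Mass balance: 54.00·0.1300 + 11.00·Cₑ = 65.00·4.640
→ Cₑ = (65.00·4.640 − 54.00·0.1300) / 11.00 = 26.78 mg/L.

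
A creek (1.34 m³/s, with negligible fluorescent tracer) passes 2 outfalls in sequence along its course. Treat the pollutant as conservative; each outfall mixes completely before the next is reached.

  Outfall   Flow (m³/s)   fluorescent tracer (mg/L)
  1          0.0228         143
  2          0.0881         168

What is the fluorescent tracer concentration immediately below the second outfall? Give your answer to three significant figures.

12.4 mg/L

Below outfall 1: Q → 1.363 m³/s, C = (1.340·0 + 0.02280·143.0)/1.363 = 2.392 mg/L.
Below outfall 2: Q → 1.451 m³/s, C = (1.363·2.392 + 0.08810·168.0)/1.451 = 12.45 mg/L.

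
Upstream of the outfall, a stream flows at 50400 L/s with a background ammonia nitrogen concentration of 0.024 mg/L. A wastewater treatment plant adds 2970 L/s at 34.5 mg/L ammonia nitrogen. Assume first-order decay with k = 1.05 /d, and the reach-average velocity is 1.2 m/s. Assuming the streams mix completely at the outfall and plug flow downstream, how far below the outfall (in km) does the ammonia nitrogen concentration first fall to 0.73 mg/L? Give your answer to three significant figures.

Mixed concentration C = ΣQC/ΣQ = (50400·0.02400 + 2970·34.50) / 53370 = 103700/53370 = 1.943 mg/L.
Set 1.943·exp(−k·t) = 0.73 → t = ln(1.943/0.73)/k = 80530 s = 22.37 h.
Distance = v·t = 1.2·80530 = 96640 m = 96.64 km.

96.6 km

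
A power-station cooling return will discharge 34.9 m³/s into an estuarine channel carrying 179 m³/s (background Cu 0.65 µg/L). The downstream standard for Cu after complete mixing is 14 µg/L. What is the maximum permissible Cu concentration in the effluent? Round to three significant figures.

82.5 µg/L

At the limit, (Qr·Cr + Qe·Cₑ)/(Qr + Qe) = 14:
Cₑ = (213.9·14 − 179.0·0.6500) / 34.90 = 82.47 µg/L.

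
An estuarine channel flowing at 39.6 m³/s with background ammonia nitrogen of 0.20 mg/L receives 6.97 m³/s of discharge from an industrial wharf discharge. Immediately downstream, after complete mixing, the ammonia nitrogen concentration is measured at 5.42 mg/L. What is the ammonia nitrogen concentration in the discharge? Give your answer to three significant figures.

Mass balance: 39.60·0.2000 + 6.970·Cₑ = 46.57·5.420
→ Cₑ = (46.57·5.420 − 39.60·0.2000) / 6.970 = 35.08 mg/L.

35.1 mg/L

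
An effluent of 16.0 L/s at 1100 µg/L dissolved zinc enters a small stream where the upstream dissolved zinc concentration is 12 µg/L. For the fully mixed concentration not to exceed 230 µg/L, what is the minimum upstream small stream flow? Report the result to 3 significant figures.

63.9 L/s

Set C_mix = 230: (Q·12.00 + 16.00·1100) / (Q + 16.00) = 230
→ Q = 16.00·(1100 − 230)/(230 − 12.00) = 63.85 L/s.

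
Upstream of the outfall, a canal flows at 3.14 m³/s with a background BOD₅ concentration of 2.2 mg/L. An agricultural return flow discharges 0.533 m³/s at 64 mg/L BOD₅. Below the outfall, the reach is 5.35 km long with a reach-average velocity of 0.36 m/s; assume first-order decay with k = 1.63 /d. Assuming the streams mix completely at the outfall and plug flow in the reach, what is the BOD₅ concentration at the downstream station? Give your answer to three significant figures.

8.44 mg/L

Mixed concentration C = ΣQC/ΣQ = (3.140·2.200 + 0.5330·64.00) / 3.673 = 41.02/3.673 = 11.17 mg/L.
Travel time t = 5.35·1000 / 0.36 = 14860 s = 4.128 h.
After decay, C = 11.17 × e^(−kt) = 11.17 × 0.7555 = 8.437 mg/L.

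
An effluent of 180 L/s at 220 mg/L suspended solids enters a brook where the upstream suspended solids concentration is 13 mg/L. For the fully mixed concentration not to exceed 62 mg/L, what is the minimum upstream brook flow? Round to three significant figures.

580 L/s

Set C_mix = 62: (Q·13.00 + 180.0·220.0) / (Q + 180.0) = 62
→ Q = 180.0·(220.0 − 62)/(62 − 13.00) = 580.4 L/s.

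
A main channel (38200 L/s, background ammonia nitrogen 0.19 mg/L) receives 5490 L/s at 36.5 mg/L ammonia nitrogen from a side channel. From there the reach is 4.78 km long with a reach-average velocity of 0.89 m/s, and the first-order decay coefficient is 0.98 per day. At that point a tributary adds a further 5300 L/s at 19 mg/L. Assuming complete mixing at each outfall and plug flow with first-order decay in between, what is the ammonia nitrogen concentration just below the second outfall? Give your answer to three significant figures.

Mixed concentration C = ΣQC/ΣQ = (38200·0.1900 + 5490·36.50) / 43690 = 207600/43690 = 4.753 mg/L; combined flow 43690 L/s.
Travel time t = 4.78·1000 / 0.89 = 5371 s = 1.492 h.
Applying C = C₀e^(−kt): 4.753 × 0.9409 = 4.472 mg/L.
At the second outfall, C = (43690·4.472 + 5300·19.00) / (43690 + 5300) = 6.044 mg/L.

6.04 mg/L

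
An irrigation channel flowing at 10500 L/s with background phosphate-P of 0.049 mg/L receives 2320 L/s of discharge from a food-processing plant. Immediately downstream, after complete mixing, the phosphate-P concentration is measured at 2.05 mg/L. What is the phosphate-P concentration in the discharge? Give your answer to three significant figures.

Mass balance: 10500·0.04900 + 2320·Cₑ = 12820·2.050
→ Cₑ = (12820·2.050 − 10500·0.04900) / 2320 = 11.11 mg/L.

11.1 mg/L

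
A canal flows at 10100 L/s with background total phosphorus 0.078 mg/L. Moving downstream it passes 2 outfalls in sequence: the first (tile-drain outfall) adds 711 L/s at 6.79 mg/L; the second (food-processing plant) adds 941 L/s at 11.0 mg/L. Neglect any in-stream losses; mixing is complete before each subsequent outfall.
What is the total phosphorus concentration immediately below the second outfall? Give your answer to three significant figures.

Outfall 1: combined Q = 10810 L/s; C = (10100·0.07800 + 711.0·6.790)/10810 = 0.5194 mg/L.
Outfall 2: combined Q = 11750 L/s; C = (10810·0.5194 + 941.0·11.00)/11750 = 1.359 mg/L.

1.36 mg/L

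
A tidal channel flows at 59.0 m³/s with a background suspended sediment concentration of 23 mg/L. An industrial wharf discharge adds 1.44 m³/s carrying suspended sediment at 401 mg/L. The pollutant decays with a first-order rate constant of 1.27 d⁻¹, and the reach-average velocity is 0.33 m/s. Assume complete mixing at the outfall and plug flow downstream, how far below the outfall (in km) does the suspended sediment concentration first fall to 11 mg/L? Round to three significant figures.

24.0 km

Mixed concentration C = ΣQC/ΣQ = (59.00·23.00 + 1.440·401.0) / 60.44 = 1934/60.44 = 32.01 mg/L.
Set 32.01·exp(−k·t) = 11 → t = ln(32.01/11)/k = 72660 s = 20.18 h.
Distance = v·t = 0.33·72660 = 23980 m = 23.98 km.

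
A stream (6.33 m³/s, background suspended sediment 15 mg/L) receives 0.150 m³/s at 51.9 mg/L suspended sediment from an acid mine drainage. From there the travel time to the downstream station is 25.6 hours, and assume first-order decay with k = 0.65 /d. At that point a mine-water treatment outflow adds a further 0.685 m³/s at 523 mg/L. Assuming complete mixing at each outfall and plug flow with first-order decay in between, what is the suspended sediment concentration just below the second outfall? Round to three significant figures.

57.2 mg/L

Mixed concentration C = ΣQC/ΣQ = (6.330·15.00 + 0.1500·51.90) / 6.480 = 102.7/6.480 = 15.85 mg/L; combined flow 6.480 m³/s.
After decay, C = 15.85 × e^(−kt) = 15.85 × 0.4999 = 7.926 mg/L.
At the second outfall, C = (6.480·7.926 + 0.6850·523.0) / (6.480 + 0.6850) = 57.17 mg/L.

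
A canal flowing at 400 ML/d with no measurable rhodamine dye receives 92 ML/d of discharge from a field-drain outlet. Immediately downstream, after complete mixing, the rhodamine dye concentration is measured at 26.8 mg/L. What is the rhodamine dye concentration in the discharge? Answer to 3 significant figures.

143 mg/L

Mass balance: 400.0·0 + 92.00·Cₑ = 492.0·26.80
→ Cₑ = (492.0·26.80 − 400.0·0) / 92.00 = 143.3 mg/L.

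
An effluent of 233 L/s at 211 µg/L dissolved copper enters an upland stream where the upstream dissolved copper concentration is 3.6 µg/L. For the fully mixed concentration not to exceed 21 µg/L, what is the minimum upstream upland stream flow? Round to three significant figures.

Set C_mix = 21: (Q·3.600 + 233.0·211.0) / (Q + 233.0) = 21
→ Q = 233.0·(211.0 − 21)/(21 − 3.600) = 2544 L/s.

2540 L/s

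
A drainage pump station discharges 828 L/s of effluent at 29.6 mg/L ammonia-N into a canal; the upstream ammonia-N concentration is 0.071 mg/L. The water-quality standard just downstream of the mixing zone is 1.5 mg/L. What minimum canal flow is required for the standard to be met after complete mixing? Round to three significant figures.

Set C_mix = 1.5: (Q·0.07100 + 828.0·29.60) / (Q + 828.0) = 1.5
→ Q = 828.0·(29.60 − 1.5)/(1.5 − 0.07100) = 16280 L/s.

16300 L/s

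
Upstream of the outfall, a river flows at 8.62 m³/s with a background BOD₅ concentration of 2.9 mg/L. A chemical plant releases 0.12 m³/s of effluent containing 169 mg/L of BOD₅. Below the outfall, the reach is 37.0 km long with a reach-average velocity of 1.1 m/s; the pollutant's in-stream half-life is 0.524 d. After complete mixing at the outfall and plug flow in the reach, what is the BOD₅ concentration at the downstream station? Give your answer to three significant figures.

3.10 mg/L

Mixed concentration C = ΣQC/ΣQ = (8.620·2.900 + 0.1200·169.0) / 8.740 = 45.28/8.740 = 5.181 mg/L.
Travel time t = 37.0·1000 / 1.1 = 33640 s = 9.343 h.
Half-life 0.524 d → k = ln 2 / 0.524 = 1.323 d⁻¹.
Decay over the reach: 5.181·exp(−kt) = 5.181·0.5975 = 3.095 mg/L.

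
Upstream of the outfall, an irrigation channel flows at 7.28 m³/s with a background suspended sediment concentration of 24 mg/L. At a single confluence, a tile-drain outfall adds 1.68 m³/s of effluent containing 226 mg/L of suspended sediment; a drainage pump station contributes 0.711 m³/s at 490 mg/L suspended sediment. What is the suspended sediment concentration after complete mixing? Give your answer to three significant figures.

After mixing, C = (7.280·24.00 + 1.680·226.0 + 0.7110·490.0) / 9.671 = 902.8/9.671 = 93.35 mg/L.

93.4 mg/L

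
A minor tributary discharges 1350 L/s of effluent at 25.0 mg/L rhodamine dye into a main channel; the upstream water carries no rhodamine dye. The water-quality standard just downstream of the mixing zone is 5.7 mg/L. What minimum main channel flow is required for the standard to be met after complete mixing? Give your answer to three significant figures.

4570 L/s

Set C_mix = 5.7: (Q·0 + 1350·25.00) / (Q + 1350) = 5.7
→ Q = 1350·(25.00 − 5.7)/(5.7 − 0) = 4571 L/s.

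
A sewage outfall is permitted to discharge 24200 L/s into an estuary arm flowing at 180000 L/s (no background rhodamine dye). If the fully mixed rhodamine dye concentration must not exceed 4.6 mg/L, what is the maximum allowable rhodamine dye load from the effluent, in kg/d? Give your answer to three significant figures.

81200 kg/d

Mass balance at the limit: 180000·0 + 24200·Cₑ = 204200·4.6 → Cₑ = 38.81 mg/L.
24200 L/s = 24.20 m³/s. Load = 24.20 m³/s × 38.81 g/m³ × 86 400 s/d = 81160 kg/d.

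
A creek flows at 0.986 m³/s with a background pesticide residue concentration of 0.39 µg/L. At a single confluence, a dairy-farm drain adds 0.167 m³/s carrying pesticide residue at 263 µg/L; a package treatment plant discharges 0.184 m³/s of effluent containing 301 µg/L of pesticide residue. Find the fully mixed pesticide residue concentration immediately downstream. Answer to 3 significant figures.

Conservation of mass: C = (0.9860·0.3900 + 0.1670·263.0 + 0.1840·301.0) / 1.337 = 99.69/1.337 = 74.56 µg/L.

74.6 µg/L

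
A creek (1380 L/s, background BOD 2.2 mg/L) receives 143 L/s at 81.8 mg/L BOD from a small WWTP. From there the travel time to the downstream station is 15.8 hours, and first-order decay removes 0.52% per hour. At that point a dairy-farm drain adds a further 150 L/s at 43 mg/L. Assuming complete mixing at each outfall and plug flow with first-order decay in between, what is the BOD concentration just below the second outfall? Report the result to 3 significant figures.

12.0 mg/L

Mass balance: C = (1380·2.200 + 143.0·81.80) / 1523 = 14730/1523 = 9.674 mg/L; combined flow 1523 L/s.
0.52%/h lost → k = −ln(1 − 0.0052) = 0.005214 h⁻¹.
Decay over the reach: 9.674·exp(−kt) = 9.674·0.9209 = 8.909 mg/L.
At the second outfall, C = (1523·8.909 + 150.0·43.00) / (1523 + 150.0) = 11.97 mg/L.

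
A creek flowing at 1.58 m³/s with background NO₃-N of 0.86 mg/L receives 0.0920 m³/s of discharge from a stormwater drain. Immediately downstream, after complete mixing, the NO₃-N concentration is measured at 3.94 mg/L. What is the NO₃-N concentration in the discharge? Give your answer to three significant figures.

56.8 mg/L

Mass balance: 1.580·0.8600 + 0.09200·Cₑ = 1.672·3.940
→ Cₑ = (1.672·3.940 − 1.580·0.8600) / 0.09200 = 56.84 mg/L.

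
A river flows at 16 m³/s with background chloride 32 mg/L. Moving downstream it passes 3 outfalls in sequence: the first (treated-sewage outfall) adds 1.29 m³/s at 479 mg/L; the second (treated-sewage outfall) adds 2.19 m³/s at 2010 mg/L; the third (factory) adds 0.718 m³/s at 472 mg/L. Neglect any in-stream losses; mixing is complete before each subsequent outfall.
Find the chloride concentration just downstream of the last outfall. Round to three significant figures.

291 mg/L

After outfall 1: Q = 16.00 + 1.290 = 17.29 m³/s; C = (16.00·32.00 + 1.290·479.0)/17.29 = 65.35 mg/L.
After outfall 2: Q = 17.29 + 2.190 = 19.48 m³/s; C = (17.29·65.35 + 2.190·2010)/19.48 = 284.0 mg/L.
After outfall 3: Q = 19.48 + 0.7180 = 20.20 m³/s; C = (19.48·284.0 + 0.7180·472.0)/20.20 = 290.7 mg/L.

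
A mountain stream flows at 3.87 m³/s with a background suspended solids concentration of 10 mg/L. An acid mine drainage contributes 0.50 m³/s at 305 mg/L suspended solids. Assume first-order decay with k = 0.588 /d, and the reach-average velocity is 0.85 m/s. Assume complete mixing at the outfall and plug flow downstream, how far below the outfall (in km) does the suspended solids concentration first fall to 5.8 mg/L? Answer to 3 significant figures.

252 km

Conservation of mass: C = (3.870·10.00 + 0.5000·305.0) / 4.370 = 191.2/4.370 = 43.75 mg/L.
Set 43.75·exp(−k·t) = 5.8 → t = ln(43.75/5.8)/k = 296900 s = 82.48 h.
Distance = v·t = 0.85·296900 = 252400 m = 252.4 km.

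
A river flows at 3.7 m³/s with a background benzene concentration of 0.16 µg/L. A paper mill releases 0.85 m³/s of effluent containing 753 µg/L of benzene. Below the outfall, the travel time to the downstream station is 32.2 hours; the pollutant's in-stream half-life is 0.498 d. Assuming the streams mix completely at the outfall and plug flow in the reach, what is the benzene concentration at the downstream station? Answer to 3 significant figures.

21.8 µg/L

Flow-weighted average: C = (3.700·0.1600 + 0.8500·753.0) / 4.550 = 640.6/4.550 = 140.8 µg/L.
Half-life 0.498 d → k = ln 2 / 0.498 = 1.392 d⁻¹.
After decay, C = 140.8 × e^(−kt) = 140.8 × 0.1545 = 21.76 µg/L.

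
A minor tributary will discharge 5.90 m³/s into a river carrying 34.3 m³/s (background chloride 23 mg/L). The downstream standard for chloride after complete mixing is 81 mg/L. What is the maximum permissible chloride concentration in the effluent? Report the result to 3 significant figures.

At the limit, (Qr·Cr + Qe·Cₑ)/(Qr + Qe) = 81:
Cₑ = (40.20·81 − 34.30·23.00) / 5.900 = 418.2 mg/L.

418 mg/L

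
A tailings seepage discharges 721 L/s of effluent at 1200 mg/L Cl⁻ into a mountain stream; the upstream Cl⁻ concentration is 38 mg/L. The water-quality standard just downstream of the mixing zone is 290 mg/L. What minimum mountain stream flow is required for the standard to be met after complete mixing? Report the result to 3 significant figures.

2600 L/s

Set C_mix = 290: (Q·38.00 + 721.0·1200) / (Q + 721.0) = 290
→ Q = 721.0·(1200 − 290)/(290 − 38.00) = 2604 L/s.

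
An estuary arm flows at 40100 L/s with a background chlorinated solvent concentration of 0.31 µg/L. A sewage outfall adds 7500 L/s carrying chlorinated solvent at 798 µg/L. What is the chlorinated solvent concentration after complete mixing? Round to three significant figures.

126 µg/L

Flow-weighted average: C = (40100·0.3100 + 7500·798.0) / 47600 = 5997000/47600 = 126.0 µg/L.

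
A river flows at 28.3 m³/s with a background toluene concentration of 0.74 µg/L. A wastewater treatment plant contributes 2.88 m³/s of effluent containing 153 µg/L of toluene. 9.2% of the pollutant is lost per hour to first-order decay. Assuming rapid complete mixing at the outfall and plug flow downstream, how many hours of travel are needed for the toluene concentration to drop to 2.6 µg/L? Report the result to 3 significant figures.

Mass balance: C = (28.30·0.7400 + 2.880·153.0) / 31.18 = 461.6/31.18 = 14.80 µg/L.
9.2%/h lost → k = −ln(1 − 0.092) = 0.09651 h⁻¹.
14.80·exp(−k·t) = 2.6 → t = ln(14.80/2.6)/k = 64880 s = 18.02 h.

18.0 h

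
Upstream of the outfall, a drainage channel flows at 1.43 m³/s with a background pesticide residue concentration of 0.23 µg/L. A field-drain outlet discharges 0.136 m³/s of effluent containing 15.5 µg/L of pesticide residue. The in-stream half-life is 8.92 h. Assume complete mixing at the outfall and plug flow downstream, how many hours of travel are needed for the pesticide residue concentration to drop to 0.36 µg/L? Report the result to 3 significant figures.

18.8 h

Conservation of mass: C = (1.430·0.2300 + 0.1360·15.50) / 1.566 = 2.437/1.566 = 1.556 µg/L.
Half-life 8.92 h → k = ln 2 / 8.92 = 0.07771 h⁻¹ = 1.865 d⁻¹.
1.556·exp(−k·t) = 0.36 → t = ln(1.556/0.36)/k = 67820 s = 18.84 h.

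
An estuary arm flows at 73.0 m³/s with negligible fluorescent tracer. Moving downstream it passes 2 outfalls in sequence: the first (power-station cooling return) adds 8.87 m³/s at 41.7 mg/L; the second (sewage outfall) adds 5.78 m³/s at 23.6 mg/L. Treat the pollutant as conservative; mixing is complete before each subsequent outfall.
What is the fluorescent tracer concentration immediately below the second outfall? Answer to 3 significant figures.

5.78 mg/L

Below outfall 1: Q → 81.87 m³/s, C = (73.00·0 + 8.870·41.70)/81.87 = 4.518 mg/L.
Below outfall 2: Q → 87.65 m³/s, C = (81.87·4.518 + 5.780·23.60)/87.65 = 5.776 mg/L.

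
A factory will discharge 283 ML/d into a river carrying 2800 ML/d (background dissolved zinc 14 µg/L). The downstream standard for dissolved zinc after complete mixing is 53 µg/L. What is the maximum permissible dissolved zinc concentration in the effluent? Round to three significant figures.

At the limit, (Qr·Cr + Qe·Cₑ)/(Qr + Qe) = 53:
Cₑ = (3083·53 − 2800·14.00) / 283.0 = 438.9 µg/L.

439 µg/L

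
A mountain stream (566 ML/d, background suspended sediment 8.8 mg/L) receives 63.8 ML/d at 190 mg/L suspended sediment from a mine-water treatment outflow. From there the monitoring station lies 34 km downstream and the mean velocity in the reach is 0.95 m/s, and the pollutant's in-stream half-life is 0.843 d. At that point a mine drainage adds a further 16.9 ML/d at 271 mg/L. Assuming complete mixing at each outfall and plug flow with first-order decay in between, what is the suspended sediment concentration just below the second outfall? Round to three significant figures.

25.9 mg/L

Mixed concentration C = ΣQC/ΣQ = (566.0·8.800 + 63.80·190.0) / 629.8 = 17100/629.8 = 27.16 mg/L; combined flow 629.8 ML/d.
Travel time t = 34·1000 / 0.95 = 35790 s = 9.942 h.
Half-life 0.843 d → k = ln 2 / 0.843 = 0.8222 d⁻¹.
Decay over the reach: 27.16·exp(−kt) = 27.16·0.7113 = 19.32 mg/L.
Second outfall: C = (629.8·19.32 + 16.90·271.0)/646.7 = 25.89 mg/L.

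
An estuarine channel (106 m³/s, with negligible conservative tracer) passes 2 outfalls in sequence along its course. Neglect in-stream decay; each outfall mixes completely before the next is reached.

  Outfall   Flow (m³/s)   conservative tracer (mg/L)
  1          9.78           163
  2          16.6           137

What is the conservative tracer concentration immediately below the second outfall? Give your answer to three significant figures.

Outfall 1: combined Q = 115.8 m³/s; C = (106.0·0 + 9.780·163.0)/115.8 = 13.77 mg/L.
Outfall 2: combined Q = 132.4 m³/s; C = (115.8·13.77 + 16.60·137.0)/132.4 = 29.22 mg/L.

29.2 mg/L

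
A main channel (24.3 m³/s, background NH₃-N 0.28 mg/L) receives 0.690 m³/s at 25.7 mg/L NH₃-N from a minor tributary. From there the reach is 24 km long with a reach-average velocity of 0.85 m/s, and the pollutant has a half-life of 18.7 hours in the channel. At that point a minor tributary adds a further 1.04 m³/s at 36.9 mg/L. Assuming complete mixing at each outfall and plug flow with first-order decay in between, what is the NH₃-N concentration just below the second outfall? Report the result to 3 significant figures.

2.18 mg/L

After mixing, C = (24.30·0.2800 + 0.6900·25.70) / 24.99 = 24.54/24.99 = 0.9819 mg/L; combined flow 24.99 m³/s.
Travel time t = 24·1000 / 0.85 = 28240 s = 7.843 h.
Half-life 18.7 h → k = ln 2 / 18.7 = 0.03707 h⁻¹ = 0.8896 d⁻¹.
After decay, C = 0.9819 × e^(−kt) = 0.9819 × 0.7477 = 0.7342 mg/L.
At the second outfall, C = (24.99·0.7342 + 1.040·36.90) / (24.99 + 1.040) = 2.179 mg/L.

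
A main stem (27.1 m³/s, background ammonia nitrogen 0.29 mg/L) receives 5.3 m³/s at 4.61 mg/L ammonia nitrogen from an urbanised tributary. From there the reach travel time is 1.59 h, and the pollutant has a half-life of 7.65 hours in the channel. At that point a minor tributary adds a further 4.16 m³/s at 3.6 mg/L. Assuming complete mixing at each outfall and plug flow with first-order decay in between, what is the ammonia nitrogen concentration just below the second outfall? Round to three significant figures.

Mass balance: C = (27.10·0.2900 + 5.300·4.610) / 32.40 = 32.29/32.40 = 0.9967 mg/L; combined flow 32.40 m³/s.
Half-life 7.65 h → k = ln 2 / 7.65 = 0.09061 h⁻¹ = 2.175 d⁻¹.
After decay, C = 0.9967 × e^(−kt) = 0.9967 × 0.8658 = 0.8629 mg/L.
Second outfall: C = (32.40·0.8629 + 4.160·3.600)/36.56 = 1.174 mg/L.

1.17 mg/L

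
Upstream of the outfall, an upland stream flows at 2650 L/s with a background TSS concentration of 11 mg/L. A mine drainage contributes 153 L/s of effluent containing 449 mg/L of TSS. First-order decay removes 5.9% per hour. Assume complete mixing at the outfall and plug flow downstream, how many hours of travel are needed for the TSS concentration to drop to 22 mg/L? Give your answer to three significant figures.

7.59 h

Mass balance: C = (2650·11.00 + 153.0·449.0) / 2803 = 97850/2803 = 34.91 mg/L.
5.9%/h lost → k = −ln(1 − 0.059) = 0.06081 h⁻¹.
34.91·exp(−k·t) = 22 → t = ln(34.91/22)/k = 27330 s = 7.592 h.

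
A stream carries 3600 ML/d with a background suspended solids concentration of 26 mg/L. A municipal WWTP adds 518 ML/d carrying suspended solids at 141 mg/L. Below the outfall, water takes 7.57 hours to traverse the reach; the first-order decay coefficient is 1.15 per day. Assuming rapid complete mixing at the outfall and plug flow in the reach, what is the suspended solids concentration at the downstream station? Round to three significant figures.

After mixing, C = (3600·26.00 + 518.0·141.0) / 4118 = 166600/4118 = 40.47 mg/L.
Applying C = C₀e^(−kt): 40.47 × 0.6958 = 28.16 mg/L.

28.2 mg/L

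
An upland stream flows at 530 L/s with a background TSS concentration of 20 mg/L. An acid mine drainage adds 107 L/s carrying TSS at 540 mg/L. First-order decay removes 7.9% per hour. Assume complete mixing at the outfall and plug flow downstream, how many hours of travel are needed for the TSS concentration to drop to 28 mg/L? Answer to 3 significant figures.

After mixing, C = (530.0·20.00 + 107.0·540.0) / 637.0 = 68380/637.0 = 107.3 mg/L.
7.9%/h lost → k = −ln(1 − 0.079) = 0.08230 h⁻¹.
107.3·exp(−k·t) = 28 → t = ln(107.3/28)/k = 58790 s = 16.33 h.

16.3 h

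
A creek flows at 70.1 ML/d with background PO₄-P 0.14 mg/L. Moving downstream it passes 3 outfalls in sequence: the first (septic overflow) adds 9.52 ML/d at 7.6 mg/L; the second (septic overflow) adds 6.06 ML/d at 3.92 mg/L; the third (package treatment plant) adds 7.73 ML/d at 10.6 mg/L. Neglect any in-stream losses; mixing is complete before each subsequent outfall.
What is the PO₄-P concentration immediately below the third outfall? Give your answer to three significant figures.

Outfall 1: combined Q = 79.62 ML/d; C = (70.10·0.1400 + 9.520·7.600)/79.62 = 1.032 mg/L.
Outfall 2: combined Q = 85.68 ML/d; C = (79.62·1.032 + 6.060·3.920)/85.68 = 1.236 mg/L.
Outfall 3: combined Q = 93.41 ML/d; C = (85.68·1.236 + 7.730·10.60)/93.41 = 2.011 mg/L.

2.01 mg/L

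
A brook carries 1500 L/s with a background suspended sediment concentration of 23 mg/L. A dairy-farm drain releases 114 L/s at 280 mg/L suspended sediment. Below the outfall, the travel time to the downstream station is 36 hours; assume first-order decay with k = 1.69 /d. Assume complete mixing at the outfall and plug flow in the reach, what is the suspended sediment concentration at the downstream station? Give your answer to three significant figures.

Flow-weighted average: C = (1500·23.00 + 114.0·280.0) / 1614 = 66420/1614 = 41.15 mg/L.
Decay over the reach: 41.15·exp(−kt) = 41.15·0.07926 = 3.262 mg/L.

3.26 mg/L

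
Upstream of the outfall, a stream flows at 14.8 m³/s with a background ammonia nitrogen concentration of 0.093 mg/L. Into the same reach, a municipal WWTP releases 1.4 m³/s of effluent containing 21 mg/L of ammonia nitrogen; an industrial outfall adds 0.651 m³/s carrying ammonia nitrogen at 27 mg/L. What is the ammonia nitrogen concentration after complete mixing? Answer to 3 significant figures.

Mass balance: C = (14.80·0.09300 + 1.400·21.00 + 0.6510·27.00) / 16.85 = 48.35/16.85 = 2.869 mg/L.

2.87 mg/L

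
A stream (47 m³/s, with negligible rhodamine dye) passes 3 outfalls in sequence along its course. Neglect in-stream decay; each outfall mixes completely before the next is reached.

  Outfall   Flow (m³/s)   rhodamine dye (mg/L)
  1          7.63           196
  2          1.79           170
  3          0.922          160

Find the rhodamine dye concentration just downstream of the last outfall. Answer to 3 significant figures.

Outfall 1: combined Q = 54.63 m³/s; C = (47.00·0 + 7.630·196.0)/54.63 = 27.37 mg/L.
Outfall 2: combined Q = 56.42 m³/s; C = (54.63·27.37 + 1.790·170.0)/56.42 = 31.90 mg/L.
Outfall 3: combined Q = 57.34 m³/s; C = (56.42·31.90 + 0.9220·160.0)/57.34 = 33.96 mg/L.

34.0 mg/L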